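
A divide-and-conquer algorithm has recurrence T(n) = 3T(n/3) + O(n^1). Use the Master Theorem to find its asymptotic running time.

Master Theorem for T(n) = 3T(n/3) + O(n^1):

a = 3, b = 3, c = 1
log_b(a) = log_3(3) = 1.0000

Case 2: c = 1 = log_3(3) = 1.0000
T(n) = O(n^1 log n) = O(n log n)

For T(n) = 3T(n/3) + O(n^1): log_3(3) = 1.0000. This is Case 2 of the Master Theorem (c = log_b(a), equal work at all levels), giving O(n log n).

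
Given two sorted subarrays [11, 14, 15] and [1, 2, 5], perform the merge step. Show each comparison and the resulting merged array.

Merging process:

Compare 11 vs 1: take 1 from right. Merged: [1]
Compare 11 vs 2: take 2 from right. Merged: [1, 2]
Compare 11 vs 5: take 5 from right. Merged: [1, 2, 5]
Append remaining from left: [11, 14, 15]. Merged: [1, 2, 5, 11, 14, 15]

Final merged array: [1, 2, 5, 11, 14, 15]
Total comparisons: 3

The merged array is [1, 2, 5, 11, 14, 15], requiring 3 comparisons. The merge step runs in O(n) time where n is the total number of elements.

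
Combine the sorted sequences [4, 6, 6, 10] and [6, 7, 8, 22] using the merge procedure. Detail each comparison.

Merging process:

Compare 4 vs 6: take 4 from left. Merged: [4]
Compare 6 vs 6: take 6 from left. Merged: [4, 6]
Compare 6 vs 6: take 6 from left. Merged: [4, 6, 6]
Compare 10 vs 6: take 6 from right. Merged: [4, 6, 6, 6]
Compare 10 vs 7: take 7 from right. Merged: [4, 6, 6, 6, 7]
Compare 10 vs 8: take 8 from right. Merged: [4, 6, 6, 6, 7, 8]
Compare 10 vs 22: take 10 from left. Merged: [4, 6, 6, 6, 7, 8, 10]
Append remaining from right: [22]. Merged: [4, 6, 6, 6, 7, 8, 10, 22]

Final merged array: [4, 6, 6, 6, 7, 8, 10, 22]
Total comparisons: 7

The merged array is [4, 6, 6, 6, 7, 8, 10, 22], requiring 7 comparisons. The merge step runs in O(n) time where n is the total number of elements.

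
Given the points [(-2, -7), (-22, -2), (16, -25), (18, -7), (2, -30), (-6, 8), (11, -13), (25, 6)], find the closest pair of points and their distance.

Computing all pairwise distances among 8 points:

d((-2, -7), (-22, -2)) = 20.6155
d((-2, -7), (16, -25)) = 25.4558
d((-2, -7), (18, -7)) = 20.0
d((-2, -7), (2, -30)) = 23.3452
d((-2, -7), (-6, 8)) = 15.5242
d((-2, -7), (11, -13)) = 14.3178
d((-2, -7), (25, 6)) = 29.9666
d((-22, -2), (16, -25)) = 44.4185
d((-22, -2), (18, -7)) = 40.3113
d((-22, -2), (2, -30)) = 36.8782
d((-22, -2), (-6, 8)) = 18.868
d((-22, -2), (11, -13)) = 34.7851
d((-22, -2), (25, 6)) = 47.676
d((16, -25), (18, -7)) = 18.1108
d((16, -25), (2, -30)) = 14.8661
d((16, -25), (-6, 8)) = 39.6611
d((16, -25), (11, -13)) = 13.0
d((16, -25), (25, 6)) = 32.28
d((18, -7), (2, -30)) = 28.0179
d((18, -7), (-6, 8)) = 28.3019
d((18, -7), (11, -13)) = 9.2195 <-- minimum
d((18, -7), (25, 6)) = 14.7648
d((2, -30), (-6, 8)) = 38.833
d((2, -30), (11, -13)) = 19.2354
d((2, -30), (25, 6)) = 42.72
d((-6, 8), (11, -13)) = 27.0185
d((-6, 8), (25, 6)) = 31.0644
d((11, -13), (25, 6)) = 23.6008

Closest pair: (18, -7) and (11, -13) with distance 9.2195

The closest pair is (18, -7) and (11, -13) with Euclidean distance 9.2195. For 8 points, brute-force pairwise comparison is shown above. For large n, the divide-and-conquer algorithm (sort by x, recurse on halves, check the dividing strip) achieves O(n log n).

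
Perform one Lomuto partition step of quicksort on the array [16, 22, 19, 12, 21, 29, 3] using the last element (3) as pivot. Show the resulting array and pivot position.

Lomuto partition with pivot = 3:

Initial array: [16, 22, 19, 12, 21, 29, 3]

arr[0]=16 > 3: no swap
arr[1]=22 > 3: no swap
arr[2]=19 > 3: no swap
arr[3]=12 > 3: no swap
arr[4]=21 > 3: no swap
arr[5]=29 > 3: no swap

Place pivot at position 0: [3, 22, 19, 12, 21, 29, 16]
Pivot position: 0

After partitioning with pivot 3, the array becomes [3, 22, 19, 12, 21, 29, 16]. The pivot is placed at index 0. All elements to the left of the pivot are <= 3, and all elements to the right are > 3.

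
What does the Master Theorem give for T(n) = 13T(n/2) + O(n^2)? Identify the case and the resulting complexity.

Master Theorem for T(n) = 13T(n/2) + O(n^2):

a = 13, b = 2, c = 2
log_b(a) = log_2(13) = 3.7004

Case 1: c = 2 < log_2(13) = 3.7004
T(n) = O(n^(log_2 13))

For T(n) = 13T(n/2) + O(n^2): log_2(13) = 3.7004. This is Case 1 of the Master Theorem (c < log_b(a), work dominated by leaves), giving O(n^(log_2 13)).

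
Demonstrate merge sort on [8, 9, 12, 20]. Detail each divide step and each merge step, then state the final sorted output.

Merge sort trace:

Split: [8, 9, 12, 20] -> [8, 9] and [12, 20]
  Split: [8, 9] -> [8] and [9]
  Merge: [8] + [9] -> [8, 9]
  Split: [12, 20] -> [12] and [20]
  Merge: [12] + [20] -> [12, 20]
Merge: [8, 9] + [12, 20] -> [8, 9, 12, 20]

Final sorted array: [8, 9, 12, 20]

The merge sort proceeds by recursively splitting the array and merging sorted halves.
After all merges, the sorted array is [8, 9, 12, 20].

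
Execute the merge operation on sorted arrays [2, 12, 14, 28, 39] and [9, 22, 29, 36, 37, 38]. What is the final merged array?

Merging process:

Compare 2 vs 9: take 2 from left. Merged: [2]
Compare 12 vs 9: take 9 from right. Merged: [2, 9]
Compare 12 vs 22: take 12 from left. Merged: [2, 9, 12]
Compare 14 vs 22: take 14 from left. Merged: [2, 9, 12, 14]
Compare 28 vs 22: take 22 from right. Merged: [2, 9, 12, 14, 22]
Compare 28 vs 29: take 28 from left. Merged: [2, 9, 12, 14, 22, 28]
Compare 39 vs 29: take 29 from right. Merged: [2, 9, 12, 14, 22, 28, 29]
Compare 39 vs 36: take 36 from right. Merged: [2, 9, 12, 14, 22, 28, 29, 36]
Compare 39 vs 37: take 37 from right. Merged: [2, 9, 12, 14, 22, 28, 29, 36, 37]
Compare 39 vs 38: take 38 from right. Merged: [2, 9, 12, 14, 22, 28, 29, 36, 37, 38]
Append remaining from left: [39]. Merged: [2, 9, 12, 14, 22, 28, 29, 36, 37, 38, 39]

Final merged array: [2, 9, 12, 14, 22, 28, 29, 36, 37, 38, 39]
Total comparisons: 10

The merged array is [2, 9, 12, 14, 22, 28, 29, 36, 37, 38, 39], requiring 10 comparisons. The merge step runs in O(n) time where n is the total number of elements.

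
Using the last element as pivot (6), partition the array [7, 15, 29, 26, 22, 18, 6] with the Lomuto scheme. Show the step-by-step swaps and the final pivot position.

Lomuto partition with pivot = 6:

Initial array: [7, 15, 29, 26, 22, 18, 6]

arr[0]=7 > 6: no swap
arr[1]=15 > 6: no swap
arr[2]=29 > 6: no swap
arr[3]=26 > 6: no swap
arr[4]=22 > 6: no swap
arr[5]=18 > 6: no swap

Place pivot at position 0: [6, 15, 29, 26, 22, 18, 7]
Pivot position: 0

After partitioning with pivot 6, the array becomes [6, 15, 29, 26, 22, 18, 7]. The pivot is placed at index 0. All elements to the left of the pivot are <= 6, and all elements to the right are > 6.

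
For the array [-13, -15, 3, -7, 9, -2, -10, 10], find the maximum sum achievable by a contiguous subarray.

Using Kadane's algorithm on [-13, -15, 3, -7, 9, -2, -10, 10]:

Scanning through the array:
Position 1 (value -15): max_ending_here = -15, max_so_far = -13
Position 2 (value 3): max_ending_here = 3, max_so_far = 3
Position 3 (value -7): max_ending_here = -4, max_so_far = 3
Position 4 (value 9): max_ending_here = 9, max_so_far = 9
Position 5 (value -2): max_ending_here = 7, max_so_far = 9
Position 6 (value -10): max_ending_here = -3, max_so_far = 9
Position 7 (value 10): max_ending_here = 10, max_so_far = 10

Maximum subarray: [10]
Maximum sum: 10

The maximum subarray is [10] with sum 10. This subarray runs from index 7 to index 7.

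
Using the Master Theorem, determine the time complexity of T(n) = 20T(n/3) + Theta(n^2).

Master Theorem for T(n) = 20T(n/3) + O(n^2):

a = 20, b = 3, c = 2
log_b(a) = log_3(20) = 2.7268

Case 1: c = 2 < log_3(20) = 2.7268
T(n) = O(n^(log_3 20))

For T(n) = 20T(n/3) + O(n^2): log_3(20) = 2.7268. This is Case 1 of the Master Theorem (c < log_b(a), work dominated by leaves), giving O(n^(log_3 20)).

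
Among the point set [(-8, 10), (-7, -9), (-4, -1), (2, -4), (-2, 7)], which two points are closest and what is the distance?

Computing all pairwise distances among 5 points:

d((-8, 10), (-7, -9)) = 19.0263
d((-8, 10), (-4, -1)) = 11.7047
d((-8, 10), (2, -4)) = 17.2047
d((-8, 10), (-2, 7)) = 6.7082 <-- minimum
d((-7, -9), (-4, -1)) = 8.544
d((-7, -9), (2, -4)) = 10.2956
d((-7, -9), (-2, 7)) = 16.7631
d((-4, -1), (2, -4)) = 6.7082 <-- minimum
d((-4, -1), (-2, 7)) = 8.2462
d((2, -4), (-2, 7)) = 11.7047

Minimum distance: 6.7082 (tie among 2 pairs: (-8, 10) and (-2, 7); (-4, -1) and (2, -4))

The minimum Euclidean distance is 6.7082. There is a tie: 2 pairs achieve this minimum — (-8, 10) and (-2, 7); (-4, -1) and (2, -4). Any of these is a valid closest pair. For 5 points, brute-force pairwise comparison is shown above. For large n, the divide-and-conquer algorithm (sort by x, recurse on halves, check the dividing strip) achieves O(n log n).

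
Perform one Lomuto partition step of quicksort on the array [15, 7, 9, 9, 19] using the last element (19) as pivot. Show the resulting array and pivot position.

Lomuto partition with pivot = 19:

Initial array: [15, 7, 9, 9, 19]

arr[0]=15 <= 19: swap with position 0, array becomes [15, 7, 9, 9, 19]
arr[1]=7 <= 19: swap with position 1, array becomes [15, 7, 9, 9, 19]
arr[2]=9 <= 19: swap with position 2, array becomes [15, 7, 9, 9, 19]
arr[3]=9 <= 19: swap with position 3, array becomes [15, 7, 9, 9, 19]

Place pivot at position 4: [15, 7, 9, 9, 19]
Pivot position: 4

After partitioning with pivot 19, the array becomes [15, 7, 9, 9, 19]. The pivot is placed at index 4. All elements to the left of the pivot are <= 19, and all elements to the right are > 19.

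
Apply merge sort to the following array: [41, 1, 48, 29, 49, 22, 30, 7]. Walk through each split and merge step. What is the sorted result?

Merge sort trace:

Split: [41, 1, 48, 29, 49, 22, 30, 7] -> [41, 1, 48, 29] and [49, 22, 30, 7]
  Split: [41, 1, 48, 29] -> [41, 1] and [48, 29]
    Split: [41, 1] -> [41] and [1]
    Merge: [41] + [1] -> [1, 41]
    Split: [48, 29] -> [48] and [29]
    Merge: [48] + [29] -> [29, 48]
  Merge: [1, 41] + [29, 48] -> [1, 29, 41, 48]
  Split: [49, 22, 30, 7] -> [49, 22] and [30, 7]
    Split: [49, 22] -> [49] and [22]
    Merge: [49] + [22] -> [22, 49]
    Split: [30, 7] -> [30] and [7]
    Merge: [30] + [7] -> [7, 30]
  Merge: [22, 49] + [7, 30] -> [7, 22, 30, 49]
Merge: [1, 29, 41, 48] + [7, 22, 30, 49] -> [1, 7, 22, 29, 30, 41, 48, 49]

Final sorted array: [1, 7, 22, 29, 30, 41, 48, 49]

The merge sort proceeds by recursively splitting the array and merging sorted halves.
After all merges, the sorted array is [1, 7, 22, 29, 30, 41, 48, 49].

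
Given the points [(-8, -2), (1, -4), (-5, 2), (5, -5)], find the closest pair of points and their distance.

Computing all pairwise distances among 4 points:

d((-8, -2), (1, -4)) = 9.2195
d((-8, -2), (-5, 2)) = 5.0
d((-8, -2), (5, -5)) = 13.3417
d((1, -4), (-5, 2)) = 8.4853
d((1, -4), (5, -5)) = 4.1231 <-- minimum
d((-5, 2), (5, -5)) = 12.2066

Closest pair: (1, -4) and (5, -5) with distance 4.1231

The closest pair is (1, -4) and (5, -5) with Euclidean distance 4.1231. For 4 points, brute-force pairwise comparison is shown above. For large n, the divide-and-conquer algorithm (sort by x, recurse on halves, check the dividing strip) achieves O(n log n).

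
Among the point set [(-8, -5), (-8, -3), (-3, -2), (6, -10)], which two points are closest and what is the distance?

Computing all pairwise distances among 4 points:

d((-8, -5), (-8, -3)) = 2.0 <-- minimum
d((-8, -5), (-3, -2)) = 5.831
d((-8, -5), (6, -10)) = 14.8661
d((-8, -3), (-3, -2)) = 5.099
d((-8, -3), (6, -10)) = 15.6525
d((-3, -2), (6, -10)) = 12.0416

Closest pair: (-8, -5) and (-8, -3) with distance 2.0

The closest pair is (-8, -5) and (-8, -3) with Euclidean distance 2.0. For 4 points, brute-force pairwise comparison is shown above. For large n, the divide-and-conquer algorithm (sort by x, recurse on halves, check the dividing strip) achieves O(n log n).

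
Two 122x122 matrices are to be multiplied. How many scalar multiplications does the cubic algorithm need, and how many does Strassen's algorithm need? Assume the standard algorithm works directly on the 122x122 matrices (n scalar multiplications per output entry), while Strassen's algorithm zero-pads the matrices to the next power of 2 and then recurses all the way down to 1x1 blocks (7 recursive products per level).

Matrix multiplication for 122x122 matrices:

Strassen's algorithm requires power-of-2 dimensions. Pad 122x122 to 128x128 (next power of 2).

Standard algorithm: 122^3 = 1815848 multiplications
Strassen's algorithm: 7^(log2(128)) = 7^7 = 823543 multiplications
Savings: 1815848 - 823543 = 992305 multiplications

Standard: 1815848 multiplications (122^3). Strassen: 823543 multiplications (7^7, after padding to 128x128). Strassen reduces 8 recursive multiplications to 7 at each level.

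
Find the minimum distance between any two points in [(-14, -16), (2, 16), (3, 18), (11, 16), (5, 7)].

Computing all pairwise distances among 5 points:

d((-14, -16), (2, 16)) = 35.7771
d((-14, -16), (3, 18)) = 38.0132
d((-14, -16), (11, 16)) = 40.6079
d((-14, -16), (5, 7)) = 29.8329
d((2, 16), (3, 18)) = 2.2361 <-- minimum
d((2, 16), (11, 16)) = 9.0
d((2, 16), (5, 7)) = 9.4868
d((3, 18), (11, 16)) = 8.2462
d((3, 18), (5, 7)) = 11.1803
d((11, 16), (5, 7)) = 10.8167

Closest pair: (2, 16) and (3, 18) with distance 2.2361

The closest pair is (2, 16) and (3, 18) with Euclidean distance 2.2361. For 5 points, brute-force pairwise comparison is shown above. For large n, the divide-and-conquer algorithm (sort by x, recurse on halves, check the dividing strip) achieves O(n log n).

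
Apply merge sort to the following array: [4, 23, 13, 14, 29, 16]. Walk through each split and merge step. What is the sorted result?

Merge sort trace:

Split: [4, 23, 13, 14, 29, 16] -> [4, 23, 13] and [14, 29, 16]
  Split: [4, 23, 13] -> [4] and [23, 13]
    Split: [23, 13] -> [23] and [13]
    Merge: [23] + [13] -> [13, 23]
  Merge: [4] + [13, 23] -> [4, 13, 23]
  Split: [14, 29, 16] -> [14] and [29, 16]
    Split: [29, 16] -> [29] and [16]
    Merge: [29] + [16] -> [16, 29]
  Merge: [14] + [16, 29] -> [14, 16, 29]
Merge: [4, 13, 23] + [14, 16, 29] -> [4, 13, 14, 16, 23, 29]

Final sorted array: [4, 13, 14, 16, 23, 29]

The merge sort proceeds by recursively splitting the array and merging sorted halves.
After all merges, the sorted array is [4, 13, 14, 16, 23, 29].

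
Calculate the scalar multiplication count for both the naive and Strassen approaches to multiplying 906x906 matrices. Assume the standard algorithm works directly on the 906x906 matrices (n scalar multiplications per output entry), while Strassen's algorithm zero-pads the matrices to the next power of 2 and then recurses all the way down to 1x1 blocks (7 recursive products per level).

Matrix multiplication for 906x906 matrices:

Strassen's algorithm requires power-of-2 dimensions. Pad 906x906 to 1024x1024 (next power of 2).

Standard algorithm: 906^3 = 743677416 multiplications
Strassen's algorithm: 7^(log2(1024)) = 7^10 = 282475249 multiplications
Savings: 743677416 - 282475249 = 461202167 multiplications

Standard: 743677416 multiplications (906^3). Strassen: 282475249 multiplications (7^10, after padding to 1024x1024). Strassen reduces 8 recursive multiplications to 7 at each level.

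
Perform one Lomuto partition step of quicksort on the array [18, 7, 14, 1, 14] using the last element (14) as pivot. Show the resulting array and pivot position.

Lomuto partition with pivot = 14:

Initial array: [18, 7, 14, 1, 14]

arr[0]=18 > 14: no swap
arr[1]=7 <= 14: swap with position 0, array becomes [7, 18, 14, 1, 14]
arr[2]=14 <= 14: swap with position 1, array becomes [7, 14, 18, 1, 14]
arr[3]=1 <= 14: swap with position 2, array becomes [7, 14, 1, 18, 14]

Place pivot at position 3: [7, 14, 1, 14, 18]
Pivot position: 3

After partitioning with pivot 14, the array becomes [7, 14, 1, 14, 18]. The pivot is placed at index 3. All elements to the left of the pivot are <= 14, and all elements to the right are > 14.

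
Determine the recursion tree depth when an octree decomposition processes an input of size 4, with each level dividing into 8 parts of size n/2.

For divide and conquer with division factor 2:

Problem sizes at each level:
Level 0: 4
Level 1: 2
Level 2: 1

The root is level 0 and the size-1 base case is level 2 (the tree spans levels 0 through 2, i.e. 3 levels counting the root), so the depth is the number of divisions: log_2(4) = 2

The recursion tree depth is log_2(4) = 2. At each level, the problem size is divided by 2, so it takes 2 divisions to reduce to a base case of size 1. The algorithm makes 8 recursive calls at each level.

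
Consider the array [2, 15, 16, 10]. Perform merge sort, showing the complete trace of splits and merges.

Merge sort trace:

Split: [2, 15, 16, 10] -> [2, 15] and [16, 10]
  Split: [2, 15] -> [2] and [15]
  Merge: [2] + [15] -> [2, 15]
  Split: [16, 10] -> [16] and [10]
  Merge: [16] + [10] -> [10, 16]
Merge: [2, 15] + [10, 16] -> [2, 10, 15, 16]

Final sorted array: [2, 10, 15, 16]

The merge sort proceeds by recursively splitting the array and merging sorted halves.
After all merges, the sorted array is [2, 10, 15, 16].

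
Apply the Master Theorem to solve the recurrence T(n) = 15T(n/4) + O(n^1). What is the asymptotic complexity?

Master Theorem for T(n) = 15T(n/4) + O(n^1):

a = 15, b = 4, c = 1
log_b(a) = log_4(15) = 1.9534

Case 1: c = 1 < log_4(15) = 1.9534
T(n) = O(n^(log_4 15))

For T(n) = 15T(n/4) + O(n^1): log_4(15) = 1.9534. This is Case 1 of the Master Theorem (c < log_b(a), work dominated by leaves), giving O(n^(log_4 15)).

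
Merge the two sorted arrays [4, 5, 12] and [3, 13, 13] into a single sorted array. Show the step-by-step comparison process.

Merging process:

Compare 4 vs 3: take 3 from right. Merged: [3]
Compare 4 vs 13: take 4 from left. Merged: [3, 4]
Compare 5 vs 13: take 5 from left. Merged: [3, 4, 5]
Compare 12 vs 13: take 12 from left. Merged: [3, 4, 5, 12]
Append remaining from right: [13, 13]. Merged: [3, 4, 5, 12, 13, 13]

Final merged array: [3, 4, 5, 12, 13, 13]
Total comparisons: 4

The merged array is [3, 4, 5, 12, 13, 13], requiring 4 comparisons. The merge step runs in O(n) time where n is the total number of elements.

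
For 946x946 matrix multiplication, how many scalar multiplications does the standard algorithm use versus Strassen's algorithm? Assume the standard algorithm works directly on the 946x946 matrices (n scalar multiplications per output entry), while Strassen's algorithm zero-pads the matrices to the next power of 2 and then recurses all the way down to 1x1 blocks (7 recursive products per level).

Matrix multiplication for 946x946 matrices:

Strassen's algorithm requires power-of-2 dimensions. Pad 946x946 to 1024x1024 (next power of 2).

Standard algorithm: 946^3 = 846590536 multiplications
Strassen's algorithm: 7^(log2(1024)) = 7^10 = 282475249 multiplications
Savings: 846590536 - 282475249 = 564115287 multiplications

Standard: 846590536 multiplications (946^3). Strassen: 282475249 multiplications (7^10, after padding to 1024x1024). Strassen reduces 8 recursive multiplications to 7 at each level.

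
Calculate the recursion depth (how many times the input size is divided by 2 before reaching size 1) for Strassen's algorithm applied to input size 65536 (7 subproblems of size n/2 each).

For divide and conquer with division factor 2:

Problem sizes at each level:
Level 0: 65536
Level 1: 32768
Level 2: 16384
Level 3: 8192
Level 4: 4096
Level 5: 2048
Level 6: 1024
Level 7: 512
Level 8: 256
Level 9: 128
Level 10: 64
Level 11: 32
Level 12: 16
Level 13: 8
Level 14: 4
Level 15: 2
Level 16: 1

The root is level 0 and the size-1 base case is level 16 (the tree spans levels 0 through 16, i.e. 17 levels counting the root), so the depth is the number of divisions: log_2(65536) = 16

The recursion tree depth is log_2(65536) = 16. At each level, the problem size is divided by 2, so it takes 16 divisions to reduce to a base case of size 1. The algorithm makes 7 recursive calls at each level.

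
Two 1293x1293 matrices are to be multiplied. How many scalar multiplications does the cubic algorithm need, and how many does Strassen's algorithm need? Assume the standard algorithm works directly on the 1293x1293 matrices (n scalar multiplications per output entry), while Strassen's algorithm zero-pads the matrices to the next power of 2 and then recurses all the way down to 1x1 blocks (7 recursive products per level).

Matrix multiplication for 1293x1293 matrices:

Strassen's algorithm requires power-of-2 dimensions. Pad 1293x1293 to 2048x2048 (next power of 2).

Standard algorithm: 1293^3 = 2161700757 multiplications
Strassen's algorithm: 7^(log2(2048)) = 7^11 = 1977326743 multiplications
Savings: 2161700757 - 1977326743 = 184374014 multiplications

Standard: 2161700757 multiplications (1293^3). Strassen: 1977326743 multiplications (7^11, after padding to 2048x2048). Strassen reduces 8 recursive multiplications to 7 at each level.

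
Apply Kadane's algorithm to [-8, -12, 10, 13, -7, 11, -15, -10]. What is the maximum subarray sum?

Using Kadane's algorithm on [-8, -12, 10, 13, -7, 11, -15, -10]:

Scanning through the array:
Position 1 (value -12): max_ending_here = -12, max_so_far = -8
Position 2 (value 10): max_ending_here = 10, max_so_far = 10
Position 3 (value 13): max_ending_here = 23, max_so_far = 23
Position 4 (value -7): max_ending_here = 16, max_so_far = 23
Position 5 (value 11): max_ending_here = 27, max_so_far = 27
Position 6 (value -15): max_ending_here = 12, max_so_far = 27
Position 7 (value -10): max_ending_here = 2, max_so_far = 27

Maximum subarray: [10, 13, -7, 11]
Maximum sum: 27

The maximum subarray is [10, 13, -7, 11] with sum 27. This subarray runs from index 2 to index 5.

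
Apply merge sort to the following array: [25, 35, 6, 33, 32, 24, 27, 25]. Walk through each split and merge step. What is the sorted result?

Merge sort trace:

Split: [25, 35, 6, 33, 32, 24, 27, 25] -> [25, 35, 6, 33] and [32, 24, 27, 25]
  Split: [25, 35, 6, 33] -> [25, 35] and [6, 33]
    Split: [25, 35] -> [25] and [35]
    Merge: [25] + [35] -> [25, 35]
    Split: [6, 33] -> [6] and [33]
    Merge: [6] + [33] -> [6, 33]
  Merge: [25, 35] + [6, 33] -> [6, 25, 33, 35]
  Split: [32, 24, 27, 25] -> [32, 24] and [27, 25]
    Split: [32, 24] -> [32] and [24]
    Merge: [32] + [24] -> [24, 32]
    Split: [27, 25] -> [27] and [25]
    Merge: [27] + [25] -> [25, 27]
  Merge: [24, 32] + [25, 27] -> [24, 25, 27, 32]
Merge: [6, 25, 33, 35] + [24, 25, 27, 32] -> [6, 24, 25, 25, 27, 32, 33, 35]

Final sorted array: [6, 24, 25, 25, 27, 32, 33, 35]

The merge sort proceeds by recursively splitting the array and merging sorted halves.
After all merges, the sorted array is [6, 24, 25, 25, 27, 32, 33, 35].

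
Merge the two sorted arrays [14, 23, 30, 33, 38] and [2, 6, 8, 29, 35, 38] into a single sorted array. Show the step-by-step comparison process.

Merging process:

Compare 14 vs 2: take 2 from right. Merged: [2]
Compare 14 vs 6: take 6 from right. Merged: [2, 6]
Compare 14 vs 8: take 8 from right. Merged: [2, 6, 8]
Compare 14 vs 29: take 14 from left. Merged: [2, 6, 8, 14]
Compare 23 vs 29: take 23 from left. Merged: [2, 6, 8, 14, 23]
Compare 30 vs 29: take 29 from right. Merged: [2, 6, 8, 14, 23, 29]
Compare 30 vs 35: take 30 from left. Merged: [2, 6, 8, 14, 23, 29, 30]
Compare 33 vs 35: take 33 from left. Merged: [2, 6, 8, 14, 23, 29, 30, 33]
Compare 38 vs 35: take 35 from right. Merged: [2, 6, 8, 14, 23, 29, 30, 33, 35]
Compare 38 vs 38: take 38 from left. Merged: [2, 6, 8, 14, 23, 29, 30, 33, 35, 38]
Append remaining from right: [38]. Merged: [2, 6, 8, 14, 23, 29, 30, 33, 35, 38, 38]

Final merged array: [2, 6, 8, 14, 23, 29, 30, 33, 35, 38, 38]
Total comparisons: 10

The merged array is [2, 6, 8, 14, 23, 29, 30, 33, 35, 38, 38], requiring 10 comparisons. The merge step runs in O(n) time where n is the total number of elements.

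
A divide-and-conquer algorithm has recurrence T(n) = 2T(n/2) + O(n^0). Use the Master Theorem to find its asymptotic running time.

Master Theorem for T(n) = 2T(n/2) + O(n^0):

a = 2, b = 2, c = 0
log_b(a) = log_2(2) = 1.0000

Case 1: c = 0 < log_2(2) = 1.0000
T(n) = O(n^(log_2 2)) = O(n)

For T(n) = 2T(n/2) + O(n^0): log_2(2) = 1.0000. This is Case 1 of the Master Theorem (c < log_b(a), work dominated by leaves), giving O(n).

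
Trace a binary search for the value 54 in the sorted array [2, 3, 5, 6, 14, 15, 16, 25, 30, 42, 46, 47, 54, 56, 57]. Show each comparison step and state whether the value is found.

Binary search for 54 in [2, 3, 5, 6, 14, 15, 16, 25, 30, 42, 46, 47, 54, 56, 57]:

lo=0, hi=14, mid=7, arr[mid]=25 -> 25 < 54, search right half
lo=8, hi=14, mid=11, arr[mid]=47 -> 47 < 54, search right half
lo=12, hi=14, mid=13, arr[mid]=56 -> 56 > 54, search left half
lo=12, hi=12, mid=12, arr[mid]=54 -> Found target at index 12!

Binary search finds 54 at index 12 after 4 comparisons. The search repeatedly halves the search space by comparing with the middle element.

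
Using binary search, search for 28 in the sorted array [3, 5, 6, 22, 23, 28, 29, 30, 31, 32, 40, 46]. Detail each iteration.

Binary search for 28 in [3, 5, 6, 22, 23, 28, 29, 30, 31, 32, 40, 46]:

lo=0, hi=11, mid=5, arr[mid]=28 -> Found target at index 5!

Binary search finds 28 at index 5 after 1 comparisons. The search repeatedly halves the search space by comparing with the middle element.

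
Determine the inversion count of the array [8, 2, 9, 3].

Finding inversions in [8, 2, 9, 3]:

(0, 1): arr[0]=8 > arr[1]=2
(0, 3): arr[0]=8 > arr[3]=3
(2, 3): arr[2]=9 > arr[3]=3

Total inversions: 3

The array has 3 inversion(s): (0,1), (0,3), (2,3). Each pair (i,j) satisfies i < j and arr[i] > arr[j].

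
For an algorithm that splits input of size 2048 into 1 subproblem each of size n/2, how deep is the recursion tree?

For divide and conquer with division factor 2:

Problem sizes at each level:
Level 0: 2048
Level 1: 1024
Level 2: 512
Level 3: 256
Level 4: 128
Level 5: 64
Level 6: 32
Level 7: 16
Level 8: 8
Level 9: 4
Level 10: 2
Level 11: 1

The root is level 0 and the size-1 base case is level 11 (the tree spans levels 0 through 11, i.e. 12 levels counting the root), so the depth is the number of divisions: log_2(2048) = 11

The recursion tree depth is log_2(2048) = 11. At each level, the problem size is divided by 2, so it takes 11 divisions to reduce to a base case of size 1. The algorithm makes 1 recursive call at each level.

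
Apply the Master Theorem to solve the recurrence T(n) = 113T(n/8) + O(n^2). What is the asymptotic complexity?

Master Theorem for T(n) = 113T(n/8) + O(n^2):

a = 113, b = 8, c = 2
log_b(a) = log_8(113) = 2.2734

Case 1: c = 2 < log_8(113) = 2.2734
T(n) = O(n^(log_8 113))

For T(n) = 113T(n/8) + O(n^2): log_8(113) = 2.2734. This is Case 1 of the Master Theorem (c < log_b(a), work dominated by leaves), giving O(n^(log_8 113)).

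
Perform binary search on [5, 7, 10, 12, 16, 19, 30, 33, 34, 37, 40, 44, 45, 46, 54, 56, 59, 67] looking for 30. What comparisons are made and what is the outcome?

Binary search for 30 in [5, 7, 10, 12, 16, 19, 30, 33, 34, 37, 40, 44, 45, 46, 54, 56, 59, 67]:

lo=0, hi=17, mid=8, arr[mid]=34 -> 34 > 30, search left half
lo=0, hi=7, mid=3, arr[mid]=12 -> 12 < 30, search right half
lo=4, hi=7, mid=5, arr[mid]=19 -> 19 < 30, search right half
lo=6, hi=7, mid=6, arr[mid]=30 -> Found target at index 6!

Binary search finds 30 at index 6 after 4 comparisons. The search repeatedly halves the search space by comparing with the middle element.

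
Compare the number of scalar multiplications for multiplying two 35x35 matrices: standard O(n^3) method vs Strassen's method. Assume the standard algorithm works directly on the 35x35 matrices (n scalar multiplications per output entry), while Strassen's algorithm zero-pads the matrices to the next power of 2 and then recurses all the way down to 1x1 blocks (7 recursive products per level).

Matrix multiplication for 35x35 matrices:

Strassen's algorithm requires power-of-2 dimensions. Pad 35x35 to 64x64 (next power of 2).

Standard algorithm: 35^3 = 42875 multiplications
Strassen's algorithm: 7^(log2(64)) = 7^6 = 117649 multiplications
Difference: 42875 - 117649 = -74774 (Strassen uses MORE here due to padding overhead — for small or just-over-power-of-2 n, padding can outweigh the per-level savings)

Standard: 42875 multiplications (35^3). Strassen: 117649 multiplications (7^6, after padding to 64x64). Strassen reduces 8 recursive multiplications to 7 at each level.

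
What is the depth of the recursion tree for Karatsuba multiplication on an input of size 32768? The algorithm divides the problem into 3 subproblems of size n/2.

For divide and conquer with division factor 2:

Problem sizes at each level:
Level 0: 32768
Level 1: 16384
Level 2: 8192
Level 3: 4096
Level 4: 2048
Level 5: 1024
Level 6: 512
Level 7: 256
Level 8: 128
Level 9: 64
Level 10: 32
Level 11: 16
Level 12: 8
Level 13: 4
Level 14: 2
Level 15: 1

The root is level 0 and the size-1 base case is level 15 (the tree spans levels 0 through 15, i.e. 16 levels counting the root), so the depth is the number of divisions: log_2(32768) = 15

The recursion tree depth is log_2(32768) = 15. At each level, the problem size is divided by 2, so it takes 15 divisions to reduce to a base case of size 1. The algorithm makes 3 recursive calls at each level.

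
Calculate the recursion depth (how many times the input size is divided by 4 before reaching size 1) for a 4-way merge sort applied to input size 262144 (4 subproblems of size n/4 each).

For divide and conquer with division factor 4:

Problem sizes at each level:
Level 0: 262144
Level 1: 65536
Level 2: 16384
Level 3: 4096
Level 4: 1024
Level 5: 256
Level 6: 64
Level 7: 16
Level 8: 4
Level 9: 1

The root is level 0 and the size-1 base case is level 9 (the tree spans levels 0 through 9, i.e. 10 levels counting the root), so the depth is the number of divisions: log_4(262144) = 9

The recursion tree depth is log_4(262144) = 9. At each level, the problem size is divided by 4, so it takes 9 divisions to reduce to a base case of size 1. The algorithm makes 4 recursive calls at each level.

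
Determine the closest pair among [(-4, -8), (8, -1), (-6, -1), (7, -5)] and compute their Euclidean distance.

Computing all pairwise distances among 4 points:

d((-4, -8), (8, -1)) = 13.8924
d((-4, -8), (-6, -1)) = 7.2801
d((-4, -8), (7, -5)) = 11.4018
d((8, -1), (-6, -1)) = 14.0
d((8, -1), (7, -5)) = 4.1231 <-- minimum
d((-6, -1), (7, -5)) = 13.6015

Closest pair: (8, -1) and (7, -5) with distance 4.1231

The closest pair is (8, -1) and (7, -5) with Euclidean distance 4.1231. For 4 points, brute-force pairwise comparison is shown above. For large n, the divide-and-conquer algorithm (sort by x, recurse on halves, check the dividing strip) achieves O(n log n).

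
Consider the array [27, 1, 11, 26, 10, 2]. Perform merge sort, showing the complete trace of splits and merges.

Merge sort trace:

Split: [27, 1, 11, 26, 10, 2] -> [27, 1, 11] and [26, 10, 2]
  Split: [27, 1, 11] -> [27] and [1, 11]
    Split: [1, 11] -> [1] and [11]
    Merge: [1] + [11] -> [1, 11]
  Merge: [27] + [1, 11] -> [1, 11, 27]
  Split: [26, 10, 2] -> [26] and [10, 2]
    Split: [10, 2] -> [10] and [2]
    Merge: [10] + [2] -> [2, 10]
  Merge: [26] + [2, 10] -> [2, 10, 26]
Merge: [1, 11, 27] + [2, 10, 26] -> [1, 2, 10, 11, 26, 27]

Final sorted array: [1, 2, 10, 11, 26, 27]

The merge sort proceeds by recursively splitting the array and merging sorted halves.
After all merges, the sorted array is [1, 2, 10, 11, 26, 27].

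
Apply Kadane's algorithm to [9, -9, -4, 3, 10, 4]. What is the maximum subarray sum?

Using Kadane's algorithm on [9, -9, -4, 3, 10, 4]:

Scanning through the array:
Position 1 (value -9): max_ending_here = 0, max_so_far = 9
Position 2 (value -4): max_ending_here = -4, max_so_far = 9
Position 3 (value 3): max_ending_here = 3, max_so_far = 9
Position 4 (value 10): max_ending_here = 13, max_so_far = 13
Position 5 (value 4): max_ending_here = 17, max_so_far = 17

Maximum subarray: [3, 10, 4]
Maximum sum: 17

The maximum subarray is [3, 10, 4] with sum 17. This subarray runs from index 3 to index 5.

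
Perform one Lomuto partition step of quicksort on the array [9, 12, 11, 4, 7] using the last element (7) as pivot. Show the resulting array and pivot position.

Lomuto partition with pivot = 7:

Initial array: [9, 12, 11, 4, 7]

arr[0]=9 > 7: no swap
arr[1]=12 > 7: no swap
arr[2]=11 > 7: no swap
arr[3]=4 <= 7: swap with position 0, array becomes [4, 12, 11, 9, 7]

Place pivot at position 1: [4, 7, 11, 9, 12]
Pivot position: 1

After partitioning with pivot 7, the array becomes [4, 7, 11, 9, 12]. The pivot is placed at index 1. All elements to the left of the pivot are <= 7, and all elements to the right are > 7.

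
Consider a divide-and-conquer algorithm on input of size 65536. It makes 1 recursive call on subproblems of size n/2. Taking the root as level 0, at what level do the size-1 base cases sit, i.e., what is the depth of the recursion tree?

For divide and conquer with division factor 2:

Problem sizes at each level:
Level 0: 65536
Level 1: 32768
Level 2: 16384
Level 3: 8192
Level 4: 4096
Level 5: 2048
Level 6: 1024
Level 7: 512
Level 8: 256
Level 9: 128
Level 10: 64
Level 11: 32
Level 12: 16
Level 13: 8
Level 14: 4
Level 15: 2
Level 16: 1

The root is level 0 and the size-1 base case is level 16 (the tree spans levels 0 through 16, i.e. 17 levels counting the root), so the depth is the number of divisions: log_2(65536) = 16

The recursion tree depth is log_2(65536) = 16. At each level, the problem size is divided by 2, so it takes 16 divisions to reduce to a base case of size 1. The algorithm makes 1 recursive call at each level.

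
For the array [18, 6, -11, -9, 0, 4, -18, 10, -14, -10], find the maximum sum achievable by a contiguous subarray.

Using Kadane's algorithm on [18, 6, -11, -9, 0, 4, -18, 10, -14, -10]:

Scanning through the array:
Position 1 (value 6): max_ending_here = 24, max_so_far = 24
Position 2 (value -11): max_ending_here = 13, max_so_far = 24
Position 3 (value -9): max_ending_here = 4, max_so_far = 24
Position 4 (value 0): max_ending_here = 4, max_so_far = 24
Position 5 (value 4): max_ending_here = 8, max_so_far = 24
Position 6 (value -18): max_ending_here = -10, max_so_far = 24
Position 7 (value 10): max_ending_here = 10, max_so_far = 24
Position 8 (value -14): max_ending_here = -4, max_so_far = 24
Position 9 (value -10): max_ending_here = -10, max_so_far = 24

Maximum subarray: [18, 6]
Maximum sum: 24

The maximum subarray is [18, 6] with sum 24. This subarray runs from index 0 to index 1.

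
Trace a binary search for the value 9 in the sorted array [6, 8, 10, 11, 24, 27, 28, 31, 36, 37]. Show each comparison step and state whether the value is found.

Binary search for 9 in [6, 8, 10, 11, 24, 27, 28, 31, 36, 37]:

lo=0, hi=9, mid=4, arr[mid]=24 -> 24 > 9, search left half
lo=0, hi=3, mid=1, arr[mid]=8 -> 8 < 9, search right half
lo=2, hi=3, mid=2, arr[mid]=10 -> 10 > 9, search left half
lo=2 > hi=1, target 9 not found

Binary search determines that 9 is not in the array after 3 comparisons. The search space was exhausted without finding the target.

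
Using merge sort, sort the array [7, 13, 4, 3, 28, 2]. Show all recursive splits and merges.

Merge sort trace:

Split: [7, 13, 4, 3, 28, 2] -> [7, 13, 4] and [3, 28, 2]
  Split: [7, 13, 4] -> [7] and [13, 4]
    Split: [13, 4] -> [13] and [4]
    Merge: [13] + [4] -> [4, 13]
  Merge: [7] + [4, 13] -> [4, 7, 13]
  Split: [3, 28, 2] -> [3] and [28, 2]
    Split: [28, 2] -> [28] and [2]
    Merge: [28] + [2] -> [2, 28]
  Merge: [3] + [2, 28] -> [2, 3, 28]
Merge: [4, 7, 13] + [2, 3, 28] -> [2, 3, 4, 7, 13, 28]

Final sorted array: [2, 3, 4, 7, 13, 28]

The merge sort proceeds by recursively splitting the array and merging sorted halves.
After all merges, the sorted array is [2, 3, 4, 7, 13, 28].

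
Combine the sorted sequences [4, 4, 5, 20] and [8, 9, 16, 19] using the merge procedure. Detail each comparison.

Merging process:

Compare 4 vs 8: take 4 from left. Merged: [4]
Compare 4 vs 8: take 4 from left. Merged: [4, 4]
Compare 5 vs 8: take 5 from left. Merged: [4, 4, 5]
Compare 20 vs 8: take 8 from right. Merged: [4, 4, 5, 8]
Compare 20 vs 9: take 9 from right. Merged: [4, 4, 5, 8, 9]
Compare 20 vs 16: take 16 from right. Merged: [4, 4, 5, 8, 9, 16]
Compare 20 vs 19: take 19 from right. Merged: [4, 4, 5, 8, 9, 16, 19]
Append remaining from left: [20]. Merged: [4, 4, 5, 8, 9, 16, 19, 20]

Final merged array: [4, 4, 5, 8, 9, 16, 19, 20]
Total comparisons: 7

The merged array is [4, 4, 5, 8, 9, 16, 19, 20], requiring 7 comparisons. The merge step runs in O(n) time where n is the total number of elements.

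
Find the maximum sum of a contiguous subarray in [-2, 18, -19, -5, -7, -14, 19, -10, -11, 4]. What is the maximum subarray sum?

Using Kadane's algorithm on [-2, 18, -19, -5, -7, -14, 19, -10, -11, 4]:

Scanning through the array:
Position 1 (value 18): max_ending_here = 18, max_so_far = 18
Position 2 (value -19): max_ending_here = -1, max_so_far = 18
Position 3 (value -5): max_ending_here = -5, max_so_far = 18
Position 4 (value -7): max_ending_here = -7, max_so_far = 18
Position 5 (value -14): max_ending_here = -14, max_so_far = 18
Position 6 (value 19): max_ending_here = 19, max_so_far = 19
Position 7 (value -10): max_ending_here = 9, max_so_far = 19
Position 8 (value -11): max_ending_here = -2, max_so_far = 19
Position 9 (value 4): max_ending_here = 4, max_so_far = 19

Maximum subarray: [19]
Maximum sum: 19

The maximum subarray is [19] with sum 19. This subarray runs from index 6 to index 6.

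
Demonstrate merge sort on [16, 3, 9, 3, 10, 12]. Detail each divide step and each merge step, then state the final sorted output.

Merge sort trace:

Split: [16, 3, 9, 3, 10, 12] -> [16, 3, 9] and [3, 10, 12]
  Split: [16, 3, 9] -> [16] and [3, 9]
    Split: [3, 9] -> [3] and [9]
    Merge: [3] + [9] -> [3, 9]
  Merge: [16] + [3, 9] -> [3, 9, 16]
  Split: [3, 10, 12] -> [3] and [10, 12]
    Split: [10, 12] -> [10] and [12]
    Merge: [10] + [12] -> [10, 12]
  Merge: [3] + [10, 12] -> [3, 10, 12]
Merge: [3, 9, 16] + [3, 10, 12] -> [3, 3, 9, 10, 12, 16]

Final sorted array: [3, 3, 9, 10, 12, 16]

The merge sort proceeds by recursively splitting the array and merging sorted halves.
After all merges, the sorted array is [3, 3, 9, 10, 12, 16].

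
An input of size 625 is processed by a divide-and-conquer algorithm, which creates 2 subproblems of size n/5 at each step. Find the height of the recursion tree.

For divide and conquer with division factor 5:

Problem sizes at each level:
Level 0: 625
Level 1: 125
Level 2: 25
Level 3: 5
Level 4: 1

The root is level 0 and the size-1 base case is level 4 (the tree spans levels 0 through 4, i.e. 5 levels counting the root), so the depth is the number of divisions: log_5(625) = 4

The recursion tree depth is log_5(625) = 4. At each level, the problem size is divided by 5, so it takes 4 divisions to reduce to a base case of size 1. The algorithm makes 2 recursive calls at each level.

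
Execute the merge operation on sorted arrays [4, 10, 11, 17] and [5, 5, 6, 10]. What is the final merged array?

Merging process:

Compare 4 vs 5: take 4 from left. Merged: [4]
Compare 10 vs 5: take 5 from right. Merged: [4, 5]
Compare 10 vs 5: take 5 from right. Merged: [4, 5, 5]
Compare 10 vs 6: take 6 from right. Merged: [4, 5, 5, 6]
Compare 10 vs 10: take 10 from left. Merged: [4, 5, 5, 6, 10]
Compare 11 vs 10: take 10 from right. Merged: [4, 5, 5, 6, 10, 10]
Append remaining from left: [11, 17]. Merged: [4, 5, 5, 6, 10, 10, 11, 17]

Final merged array: [4, 5, 5, 6, 10, 10, 11, 17]
Total comparisons: 6

The merged array is [4, 5, 5, 6, 10, 10, 11, 17], requiring 6 comparisons. The merge step runs in O(n) time where n is the total number of elements.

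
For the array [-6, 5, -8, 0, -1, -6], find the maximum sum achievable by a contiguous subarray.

Using Kadane's algorithm on [-6, 5, -8, 0, -1, -6]:

Scanning through the array:
Position 1 (value 5): max_ending_here = 5, max_so_far = 5
Position 2 (value -8): max_ending_here = -3, max_so_far = 5
Position 3 (value 0): max_ending_here = 0, max_so_far = 5
Position 4 (value -1): max_ending_here = -1, max_so_far = 5
Position 5 (value -6): max_ending_here = -6, max_so_far = 5

Maximum subarray: [5]
Maximum sum: 5

The maximum subarray is [5] with sum 5. This subarray runs from index 1 to index 1.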